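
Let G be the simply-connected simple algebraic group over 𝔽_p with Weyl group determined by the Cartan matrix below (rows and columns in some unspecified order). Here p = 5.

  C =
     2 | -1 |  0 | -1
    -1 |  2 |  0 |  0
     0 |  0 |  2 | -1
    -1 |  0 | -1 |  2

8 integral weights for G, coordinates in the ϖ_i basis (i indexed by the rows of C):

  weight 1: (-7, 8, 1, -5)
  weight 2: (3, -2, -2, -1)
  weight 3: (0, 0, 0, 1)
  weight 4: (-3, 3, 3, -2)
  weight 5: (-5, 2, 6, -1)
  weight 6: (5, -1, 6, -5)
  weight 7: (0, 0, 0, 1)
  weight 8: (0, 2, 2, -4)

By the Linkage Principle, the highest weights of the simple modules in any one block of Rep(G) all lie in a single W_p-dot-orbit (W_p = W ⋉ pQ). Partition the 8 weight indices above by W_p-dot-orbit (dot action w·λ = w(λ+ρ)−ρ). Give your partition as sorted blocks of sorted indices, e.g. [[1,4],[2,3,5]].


C ↔ A_4 under row/col permutation; |W(A_4)| = 120.

W_5-reps of the 8 weights in Ā_5 (same 4-coord order as C):

  [1] (2, 1, 0, 1);  [2] (2, 1, 0, 1);  [3] (1, 1, 1, 2);  [4] (1, 1, 1, 2);  [5] (1, 1, 1, 2);  [6] (2, 1, 0, 1);  [7] (1, 1, 1, 2);  [8] (2, 1, 0, 1)

2 distinct reps among the 8 weights ⇒ 2 W_5-linkage classes:

[[1, 2, 6, 8], [3, 4, 5, 7]]


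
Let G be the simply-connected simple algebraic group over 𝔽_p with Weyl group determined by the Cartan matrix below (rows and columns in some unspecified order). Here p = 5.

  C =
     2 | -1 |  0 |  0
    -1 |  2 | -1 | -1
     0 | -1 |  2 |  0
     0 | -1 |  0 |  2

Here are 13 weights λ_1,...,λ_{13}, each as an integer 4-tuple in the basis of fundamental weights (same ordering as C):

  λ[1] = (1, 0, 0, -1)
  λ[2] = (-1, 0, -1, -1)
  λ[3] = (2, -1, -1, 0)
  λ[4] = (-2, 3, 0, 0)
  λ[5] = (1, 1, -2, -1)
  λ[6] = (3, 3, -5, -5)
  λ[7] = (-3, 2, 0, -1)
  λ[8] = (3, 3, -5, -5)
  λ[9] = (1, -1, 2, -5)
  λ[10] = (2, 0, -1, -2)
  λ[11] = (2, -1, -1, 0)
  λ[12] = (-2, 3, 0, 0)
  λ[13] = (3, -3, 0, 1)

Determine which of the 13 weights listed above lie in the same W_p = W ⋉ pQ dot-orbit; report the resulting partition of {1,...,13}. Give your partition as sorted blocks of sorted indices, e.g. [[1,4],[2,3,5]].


D_4 Cartan matrix, 4 simple roots permuted; ρ=(1,1,1,1).

Each λ_j+ρ reduced to Ā_5; 4-tuples below use C's row order:

  λ_1+ρ ↦ (2, 1, 1, 0)
  λ_2+ρ ↦ (0, 1, 0, 0)
  λ_3+ρ ↦ (3, 0, 0, 1)
  λ_4+ρ ↦ (0, 1, 0, 0)
  λ_5+ρ ↦ (2, 1, 1, 0)
  λ_6+ρ ↦ (0, 1, 0, 0)
  λ_7+ρ ↦ (2, 1, 1, 0)
  λ_8+ρ ↦ (0, 1, 0, 0)
  λ_9+ρ ↦ (2, 1, 1, 0)
  λ_10+ρ ↦ (3, 0, 0, 1)
  λ_11+ρ ↦ (3, 0, 0, 1)
  λ_12+ρ ↦ (0, 1, 0, 0)
  λ_13+ρ ↦ (2, 1, 1, 0)

These 13 weights hit 3 W_5-dot-orbits; sizes (5, 5, 3):

[[1, 5, 7, 9, 13], [2, 4, 6, 8, 12], [3, 10, 11]]


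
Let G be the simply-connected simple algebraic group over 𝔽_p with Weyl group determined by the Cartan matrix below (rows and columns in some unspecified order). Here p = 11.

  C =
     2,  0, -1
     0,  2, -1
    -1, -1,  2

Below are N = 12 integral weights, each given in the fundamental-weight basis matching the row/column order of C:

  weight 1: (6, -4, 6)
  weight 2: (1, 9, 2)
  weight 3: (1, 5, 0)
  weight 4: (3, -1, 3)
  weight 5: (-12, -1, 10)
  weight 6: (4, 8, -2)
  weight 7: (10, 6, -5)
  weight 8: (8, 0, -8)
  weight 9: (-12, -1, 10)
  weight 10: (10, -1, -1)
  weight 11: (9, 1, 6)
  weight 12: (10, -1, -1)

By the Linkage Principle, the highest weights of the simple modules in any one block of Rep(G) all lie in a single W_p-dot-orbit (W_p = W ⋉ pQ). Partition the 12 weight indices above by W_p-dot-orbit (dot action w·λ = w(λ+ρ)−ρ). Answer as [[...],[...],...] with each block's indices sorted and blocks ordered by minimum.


C ↔ A_3 under row/col permutation; |W(A_3)| = 24.

Alcove-folded reps (p=11, 12 weights, presented ϖ-order):

  λ_1 → (4, 0, 4)
  λ_2 → (2, 6, 1)
  λ_3 → (2, 6, 1)
  λ_4 → (4, 0, 4)
  λ_5 → (11, 0, 0)
  λ_6 → (2, 6, 1)
  λ_7 → (4, 0, 4)
  λ_8 → (2, 6, 1)
  λ_9 → (11, 0, 0)
  λ_10 → (11, 0, 0)
  λ_11 → (2, 6, 1)
  λ_12 → (11, 0, 0)

Partition of {1..12} into 3 W_11-dot-orbits:

[[1, 4, 7], [2, 3, 6, 8, 11], [5, 9, 10, 12]]


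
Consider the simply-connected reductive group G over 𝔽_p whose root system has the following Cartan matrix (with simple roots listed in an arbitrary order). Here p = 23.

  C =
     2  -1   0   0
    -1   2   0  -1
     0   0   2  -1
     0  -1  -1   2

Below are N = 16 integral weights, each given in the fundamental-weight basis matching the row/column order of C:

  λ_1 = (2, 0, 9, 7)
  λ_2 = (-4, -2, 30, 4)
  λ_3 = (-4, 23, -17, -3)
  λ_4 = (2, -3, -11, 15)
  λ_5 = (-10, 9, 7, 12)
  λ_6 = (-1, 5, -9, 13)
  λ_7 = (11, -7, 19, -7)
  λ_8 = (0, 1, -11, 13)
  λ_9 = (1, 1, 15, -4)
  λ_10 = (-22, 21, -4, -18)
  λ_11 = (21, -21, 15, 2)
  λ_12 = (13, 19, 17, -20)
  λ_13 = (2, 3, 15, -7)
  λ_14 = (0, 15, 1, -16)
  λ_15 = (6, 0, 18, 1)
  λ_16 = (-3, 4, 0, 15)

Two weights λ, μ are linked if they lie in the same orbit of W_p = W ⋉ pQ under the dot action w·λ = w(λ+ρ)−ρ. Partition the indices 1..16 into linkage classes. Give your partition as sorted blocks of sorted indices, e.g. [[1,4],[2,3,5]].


A_4 Cartan matrix, 4 simple roots permuted; ρ=(1,1,1,1).

λ_j+ρ reflected into Ā_23 (⟨·,θ^∨⟩≤23); 4-tuples as given:

  [1] (3, 1, 10, 8)
  [2] (3, 1, 10, 8)
  [3] (2, 3, 1, 16)
  [4] (1, 2, 10, 4)
  [5] (1, 1, 0, 13)
  [6] (0, 6, 8, 6)
  [7] (0, 6, 8, 6)
  [8] (1, 2, 10, 4)
  [9] (1, 1, 13, 2)
  [10] (2, 3, 1, 16)
  [11] (2, 3, 1, 16)
  [12] (3, 1, 10, 8)
  [13] (1, 2, 10, 4)
  [14] (1, 1, 13, 2)
  [15] (1, 1, 13, 2)
  [16] (2, 3, 1, 16)

Linkage partition of the 16 weights (6 classes, p=23):

[[1, 2, 12], [3, 10, 11, 16], [4, 8, 13], [5], [6, 7], [9, 14, 15]]


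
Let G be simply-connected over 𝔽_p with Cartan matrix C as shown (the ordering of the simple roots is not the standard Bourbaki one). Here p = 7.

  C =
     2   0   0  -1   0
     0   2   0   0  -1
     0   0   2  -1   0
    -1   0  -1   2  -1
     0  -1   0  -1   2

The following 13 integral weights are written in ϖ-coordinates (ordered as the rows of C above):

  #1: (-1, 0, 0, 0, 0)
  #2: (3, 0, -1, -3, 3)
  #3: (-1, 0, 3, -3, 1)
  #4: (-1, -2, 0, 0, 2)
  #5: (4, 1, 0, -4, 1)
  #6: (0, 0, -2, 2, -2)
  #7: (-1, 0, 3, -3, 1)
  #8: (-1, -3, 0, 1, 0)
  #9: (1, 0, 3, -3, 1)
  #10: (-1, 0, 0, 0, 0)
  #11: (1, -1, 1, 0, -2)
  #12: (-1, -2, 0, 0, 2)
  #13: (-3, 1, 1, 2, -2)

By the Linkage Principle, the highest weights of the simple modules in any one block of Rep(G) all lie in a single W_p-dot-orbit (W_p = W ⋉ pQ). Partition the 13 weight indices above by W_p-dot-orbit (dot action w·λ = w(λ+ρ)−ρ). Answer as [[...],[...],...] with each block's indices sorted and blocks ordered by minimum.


Dynkin diagram of C (from the 8 off-diagonal −1 entries): D_5.

λ_j+ρ reflected into Ā_7 (⟨·,θ^∨⟩≤7); 5-tuples as given:

  [1] (0, 1, 1, 1, 1);  [2] (2, 1, 2, 0, 0);  [3] (2, 1, 2, 0, 0);  [4] (0, 1, 1, 1, 1);  [5] (2, 1, 2, 0, 1);  [6] (1, 0, 1, 1, 1);  [7] (2, 1, 2, 0, 0);  [8] (0, 1, 1, 1, 1);  [9] (0, 1, 2, 2, 0);  [10] (0, 1, 1, 1, 1);  [11] (2, 1, 2, 0, 0);  [12] (0, 1, 1, 1, 1);  [13] (2, 1, 2, 0, 1)

5 distinct reps among the 13 weights ⇒ 5 W_7-linkage classes:

[[1, 4, 8, 10, 12], [2, 3, 7, 11], [5, 13], [6], [9]]


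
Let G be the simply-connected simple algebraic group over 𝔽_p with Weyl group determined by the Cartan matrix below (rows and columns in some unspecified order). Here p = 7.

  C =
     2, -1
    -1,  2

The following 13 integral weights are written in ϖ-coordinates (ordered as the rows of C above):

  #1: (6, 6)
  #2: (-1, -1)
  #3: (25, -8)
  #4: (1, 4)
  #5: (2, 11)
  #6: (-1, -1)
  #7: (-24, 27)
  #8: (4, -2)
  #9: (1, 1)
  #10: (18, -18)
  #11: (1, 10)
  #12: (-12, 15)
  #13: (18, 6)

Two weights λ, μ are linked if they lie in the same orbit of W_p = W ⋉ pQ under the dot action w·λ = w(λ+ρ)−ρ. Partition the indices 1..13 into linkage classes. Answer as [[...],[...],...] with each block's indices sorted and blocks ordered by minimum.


C ↔ A_2 under row/col permutation; |W(A_2)| = 6.

Ā_7 reps of the 13 weights (A_2, coords as presented):

  λ_1+ρ ↦ (0, 0) · λ_2+ρ ↦ (0, 0) · λ_3+ρ ↦ (2, 5) · λ_4+ρ ↦ (2, 5) · λ_5+ρ ↦ (4, 1) · λ_6+ρ ↦ (0, 0) · λ_7+ρ ↦ (2, 5) · λ_8+ρ ↦ (4, 1) · λ_9+ρ ↦ (2, 2) · λ_10+ρ ↦ (2, 2) · λ_11+ρ ↦ (4, 1) · λ_12+ρ ↦ (2, 2) · λ_13+ρ ↦ (2, 5)

Grouping the 13 weights by Ā_7-representative: 4 linkage classes.

[[1, 2, 6], [3, 4, 7, 13], [5, 8, 11], [9, 10, 12]]


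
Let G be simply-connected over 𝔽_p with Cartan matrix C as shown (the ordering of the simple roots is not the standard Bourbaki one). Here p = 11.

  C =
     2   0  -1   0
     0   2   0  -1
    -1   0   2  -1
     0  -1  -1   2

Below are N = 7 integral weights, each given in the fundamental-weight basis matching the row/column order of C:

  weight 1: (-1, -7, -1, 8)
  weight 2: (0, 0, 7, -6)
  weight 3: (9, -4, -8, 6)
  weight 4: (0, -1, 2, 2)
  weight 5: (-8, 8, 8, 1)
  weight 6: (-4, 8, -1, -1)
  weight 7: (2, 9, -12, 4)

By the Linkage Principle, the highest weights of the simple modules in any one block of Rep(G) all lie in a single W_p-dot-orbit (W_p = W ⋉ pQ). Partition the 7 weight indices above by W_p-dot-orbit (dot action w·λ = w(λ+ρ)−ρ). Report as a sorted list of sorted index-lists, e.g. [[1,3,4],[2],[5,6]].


Root system A_4: the 4×4 matrix C matches after relabeling.

W_11-reps of the 7 weights in Ā_11 (same 4-coord order as C):

  λ_1 → (0, 6, 0, 3)
  λ_2 → (1, 4, 3, 1)
  λ_3 → (3, 0, 4, 3)
  λ_4 → (1, 0, 3, 3)
  λ_5 → (2, 0, 0, 2)
  λ_6 → (0, 6, 0, 3)
  λ_7 → (1, 0, 3, 3)

Grouping the 7 weights by Ā_11-representative: 5 linkage classes.

[[1, 6], [2], [3], [4, 7], [5]]


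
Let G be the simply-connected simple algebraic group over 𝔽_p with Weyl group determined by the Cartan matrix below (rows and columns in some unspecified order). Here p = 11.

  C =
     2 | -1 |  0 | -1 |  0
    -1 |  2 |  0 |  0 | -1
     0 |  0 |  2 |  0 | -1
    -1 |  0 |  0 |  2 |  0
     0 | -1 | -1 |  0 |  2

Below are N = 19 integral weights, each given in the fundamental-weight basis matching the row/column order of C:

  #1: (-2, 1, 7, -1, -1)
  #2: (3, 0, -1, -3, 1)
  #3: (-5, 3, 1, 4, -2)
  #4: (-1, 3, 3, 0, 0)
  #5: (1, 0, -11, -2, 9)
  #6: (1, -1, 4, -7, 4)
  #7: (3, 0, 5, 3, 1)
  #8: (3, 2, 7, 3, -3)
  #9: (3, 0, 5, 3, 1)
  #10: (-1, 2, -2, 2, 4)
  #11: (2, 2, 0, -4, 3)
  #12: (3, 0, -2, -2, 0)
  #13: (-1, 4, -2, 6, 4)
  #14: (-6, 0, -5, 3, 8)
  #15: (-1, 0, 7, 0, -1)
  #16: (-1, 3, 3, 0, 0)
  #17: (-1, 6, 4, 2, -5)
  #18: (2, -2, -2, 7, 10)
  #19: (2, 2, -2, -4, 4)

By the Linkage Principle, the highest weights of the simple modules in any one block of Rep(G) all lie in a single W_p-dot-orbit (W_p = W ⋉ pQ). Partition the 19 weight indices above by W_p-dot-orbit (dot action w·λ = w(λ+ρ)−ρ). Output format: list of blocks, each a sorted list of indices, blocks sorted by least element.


Dynkin diagram of C (from the 8 off-diagonal −1 entries): A_5.

Folding the 19 weights λ_j+ρ into Ā_11 (reps in the given 5-coord order):

    λ_1 → (0, 1, 8, 1, 0)
    λ_2 → (2, 1, 0, 2, 2)
    λ_3 → (3, 1, 1, 1, 0)
    λ_4 → (0, 4, 4, 1, 1)
    λ_5 → (0, 1, 8, 1, 0)
    λ_6 → (0, 4, 4, 1, 1)
    λ_7 → (2, 1, 0, 2, 2)
    λ_8 → (2, 1, 0, 2, 2)
    λ_9 → (2, 1, 0, 2, 2)
    λ_10 → (0, 3, 1, 3, 4)
    λ_11 → (0, 3, 1, 3, 4)
    λ_12 → (3, 1, 1, 1, 0)
    λ_13 → (0, 4, 4, 1, 1)
    λ_14 → (0, 4, 4, 1, 1)
    λ_15 → (0, 1, 8, 1, 0)
    λ_16 → (0, 4, 4, 1, 1)
    λ_17 → (0, 3, 1, 3, 4)
    λ_18 → (0, 1, 8, 1, 0)
    λ_19 → (0, 3, 1, 3, 4)

The 19 indices split into 5 linkage classes (same alcove rep ⇔ same W_11-dot-orbit):

[[1, 5, 15, 18], [2, 7, 8, 9], [3, 12], [4, 6, 13, 14, 16], [10, 11, 17, 19]]


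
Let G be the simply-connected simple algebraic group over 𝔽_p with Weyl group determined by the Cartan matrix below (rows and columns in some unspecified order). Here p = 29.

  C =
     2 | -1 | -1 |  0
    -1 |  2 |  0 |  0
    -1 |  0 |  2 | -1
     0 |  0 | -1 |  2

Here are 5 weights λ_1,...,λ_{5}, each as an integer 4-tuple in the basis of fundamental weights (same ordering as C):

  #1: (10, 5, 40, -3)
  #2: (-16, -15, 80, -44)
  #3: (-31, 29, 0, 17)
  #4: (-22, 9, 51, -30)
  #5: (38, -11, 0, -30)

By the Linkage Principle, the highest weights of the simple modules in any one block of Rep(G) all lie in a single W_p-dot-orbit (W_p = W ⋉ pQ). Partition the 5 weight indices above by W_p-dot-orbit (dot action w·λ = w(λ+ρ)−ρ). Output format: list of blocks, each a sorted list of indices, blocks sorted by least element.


Root system A_4: the 4×4 matrix C matches after relabeling.

Each λ_j+ρ reduced to Ā_29; 4-tuples below use C's row order:

  λ_1+ρ ↦ (2, 10, 0, 6);  λ_2+ρ ↦ (0, 6, 9, 6);  λ_3+ρ ↦ (0, 1, 18, 10);  λ_4+ρ ↦ (2, 10, 0, 6);  λ_5+ρ ↦ (0, 1, 18, 10)

Linkage partition of the 5 weights (3 classes, p=29):

[[1, 4], [2], [3, 5]]


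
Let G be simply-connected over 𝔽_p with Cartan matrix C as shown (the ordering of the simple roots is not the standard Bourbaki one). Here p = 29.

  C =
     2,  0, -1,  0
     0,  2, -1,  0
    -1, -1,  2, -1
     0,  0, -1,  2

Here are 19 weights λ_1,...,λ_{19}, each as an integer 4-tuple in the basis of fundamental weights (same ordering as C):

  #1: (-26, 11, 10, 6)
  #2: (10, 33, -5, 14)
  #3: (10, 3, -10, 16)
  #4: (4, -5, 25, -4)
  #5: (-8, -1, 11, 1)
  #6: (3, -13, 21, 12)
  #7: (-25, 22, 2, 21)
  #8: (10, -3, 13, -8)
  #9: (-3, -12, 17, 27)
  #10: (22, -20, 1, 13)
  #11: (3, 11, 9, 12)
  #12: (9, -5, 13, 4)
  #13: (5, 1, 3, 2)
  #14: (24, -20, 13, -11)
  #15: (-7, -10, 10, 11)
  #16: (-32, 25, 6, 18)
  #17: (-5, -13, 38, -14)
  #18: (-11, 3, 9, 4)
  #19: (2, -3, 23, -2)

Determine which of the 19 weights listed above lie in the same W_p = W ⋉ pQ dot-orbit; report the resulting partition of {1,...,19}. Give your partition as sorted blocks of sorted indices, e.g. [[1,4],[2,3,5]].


Type D_4, rank 4, |W|=192; reorder rows/cols to standard.

Ā_29 reps of the 19 weights (D_4, coords as presented):

  1: (11, 2, 4, 7)
  2: (11, 2, 4, 7)
  3: (2, 5, 4, 8)
  4: (3, 2, 2, 1)
  5: (7, 0, 5, 2)
  6: (6, 2, 4, 3)
  7: (3, 2, 2, 1)
  8: (11, 2, 4, 7)
  9: (11, 2, 4, 7)
  10: (6, 2, 4, 3)
  11: (6, 2, 4, 3)
  12: (10, 4, 0, 5)
  13: (6, 2, 4, 3)
  14: (10, 4, 0, 5)
  15: (2, 5, 4, 8)
  16: (3, 2, 2, 1)
  17: (6, 2, 4, 3)
  18: (10, 4, 0, 5)
  19: (3, 2, 2, 1)

6 distinct reps among the 19 weights ⇒ 6 W_29-linkage classes:

[[1, 2, 8, 9], [3, 15], [4, 7, 16, 19], [5], [6, 10, 11, 13, 17], [12, 14, 18]]


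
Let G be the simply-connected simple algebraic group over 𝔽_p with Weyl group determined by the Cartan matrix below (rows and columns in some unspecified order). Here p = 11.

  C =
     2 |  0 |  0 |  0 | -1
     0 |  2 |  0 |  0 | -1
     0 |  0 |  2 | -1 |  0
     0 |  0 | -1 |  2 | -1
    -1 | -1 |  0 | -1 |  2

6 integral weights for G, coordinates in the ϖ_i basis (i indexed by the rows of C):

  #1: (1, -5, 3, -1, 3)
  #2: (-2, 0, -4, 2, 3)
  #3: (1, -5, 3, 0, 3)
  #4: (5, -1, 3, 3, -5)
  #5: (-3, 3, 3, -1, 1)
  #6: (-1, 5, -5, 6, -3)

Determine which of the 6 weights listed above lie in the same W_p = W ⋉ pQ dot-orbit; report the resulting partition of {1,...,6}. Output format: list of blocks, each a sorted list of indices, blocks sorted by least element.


D_5 Cartan matrix, 5 simple roots permuted; ρ=(1,1,1,1,1).

W_11-reps of the 6 weights in Ā_11 (same 5-coord order as C):

  λ_1 → (2, 4, 4, 0, 0);  λ_2 → (1, 1, 3, 0, 3);  λ_3 → (2, 4, 4, 0, 0);  λ_4 → (2, 4, 4, 0, 0);  λ_5 → (2, 4, 4, 0, 0);  λ_6 → (2, 4, 4, 0, 0)

Grouping the 6 weights by Ā_11-representative: 2 linkage classes.

[[1, 3, 4, 5, 6], [2]]


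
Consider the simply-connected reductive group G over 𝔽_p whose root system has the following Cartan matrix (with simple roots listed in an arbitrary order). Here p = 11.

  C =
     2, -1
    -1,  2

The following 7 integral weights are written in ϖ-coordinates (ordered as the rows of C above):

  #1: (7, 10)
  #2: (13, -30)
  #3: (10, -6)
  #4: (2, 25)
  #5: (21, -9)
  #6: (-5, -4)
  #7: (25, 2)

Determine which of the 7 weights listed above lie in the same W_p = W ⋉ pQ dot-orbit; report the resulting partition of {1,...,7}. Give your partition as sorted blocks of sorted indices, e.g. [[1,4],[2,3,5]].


C ↔ A_2 under row/col permutation; |W(A_2)| = 6.

Alcove-folded reps (p=11, 7 weights, presented ϖ-order):

    λ_1 → (0, 3)
    λ_2 → (4, 3)
    λ_3 → (6, 5)
    λ_4 → (4, 3)
    λ_5 → (0, 3)
    λ_6 → (3, 4)
    λ_7 → (3, 4)

These 7 weights hit 4 W_11-dot-orbits; sizes (2, 2, 1, 2):

[[1, 5], [2, 4], [3], [6, 7]]


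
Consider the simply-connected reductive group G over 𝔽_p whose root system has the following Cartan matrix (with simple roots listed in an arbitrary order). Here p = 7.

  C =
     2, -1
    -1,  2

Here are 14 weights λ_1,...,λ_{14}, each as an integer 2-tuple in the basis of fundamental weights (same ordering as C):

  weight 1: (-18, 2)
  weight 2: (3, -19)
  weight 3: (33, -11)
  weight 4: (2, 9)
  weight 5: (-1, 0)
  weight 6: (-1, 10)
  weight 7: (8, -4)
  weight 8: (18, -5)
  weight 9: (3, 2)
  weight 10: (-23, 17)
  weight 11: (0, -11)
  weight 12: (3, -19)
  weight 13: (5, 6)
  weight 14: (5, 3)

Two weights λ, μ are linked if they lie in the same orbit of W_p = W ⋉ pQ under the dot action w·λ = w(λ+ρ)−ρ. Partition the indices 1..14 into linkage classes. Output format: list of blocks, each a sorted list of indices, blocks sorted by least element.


C ↔ A_2 under row/col permutation; |W(A_2)| = 6.

Each λ_j+ρ reduced to Ā_7; 2-tuples below use C's row order:

  λ_1 → (4, 3)
  λ_2 → (4, 3)
  λ_3 → (3, 1)
  λ_4 → (3, 1)
  λ_5 → (0, 1)
  λ_6 → (4, 3)
  λ_7 → (4, 1)
  λ_8 → (4, 2)
  λ_9 → (4, 3)
  λ_10 → (3, 1)
  λ_11 → (4, 2)
  λ_12 → (4, 3)
  λ_13 → (0, 1)
  λ_14 → (3, 1)

These 14 weights hit 5 W_7-dot-orbits; sizes (5, 4, 2, 1, 2):

[[1, 2, 6, 9, 12], [3, 4, 10, 14], [5, 13], [7], [8, 11]]


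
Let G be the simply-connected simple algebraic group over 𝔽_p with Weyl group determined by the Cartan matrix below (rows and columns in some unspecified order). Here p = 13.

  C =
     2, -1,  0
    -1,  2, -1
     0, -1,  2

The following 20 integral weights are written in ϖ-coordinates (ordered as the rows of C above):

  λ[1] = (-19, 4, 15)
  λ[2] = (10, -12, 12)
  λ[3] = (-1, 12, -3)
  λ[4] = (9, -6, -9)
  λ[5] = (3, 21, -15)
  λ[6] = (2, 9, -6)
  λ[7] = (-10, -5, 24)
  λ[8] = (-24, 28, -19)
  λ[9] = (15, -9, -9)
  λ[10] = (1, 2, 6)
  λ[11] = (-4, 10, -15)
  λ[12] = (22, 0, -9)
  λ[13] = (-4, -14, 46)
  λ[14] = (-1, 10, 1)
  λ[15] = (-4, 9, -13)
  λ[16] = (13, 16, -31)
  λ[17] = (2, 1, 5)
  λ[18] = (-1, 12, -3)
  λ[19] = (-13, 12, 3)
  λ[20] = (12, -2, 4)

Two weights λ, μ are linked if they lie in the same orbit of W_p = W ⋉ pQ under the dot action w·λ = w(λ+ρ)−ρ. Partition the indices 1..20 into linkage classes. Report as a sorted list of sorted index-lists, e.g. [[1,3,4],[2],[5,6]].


Type A_3, rank 3, |W|=24; reorder rows/cols to standard.

λ_j+ρ reflected into Ā_13 (⟨·,θ^∨⟩≤13); 3-tuples as given:

  1: (3, 5, 5);  2: (0, 11, 2);  3: (0, 11, 2);  4: (3, 5, 5);  5: (8, 1, 0);  6: (3, 5, 5);  7: (8, 1, 0);  8: (2, 3, 7);  9: (3, 5, 5);  10: (2, 3, 7);  11: (2, 3, 7);  12: (2, 3, 7);  13: (3, 5, 5);  14: (0, 11, 2);  15: (2, 3, 7);  16: (8, 1, 0);  17: (3, 2, 6);  18: (0, 11, 2);  19: (8, 1, 0);  20: (8, 1, 0)

These 20 weights hit 5 W_13-dot-orbits; sizes (5, 4, 5, 5, 1):

[[1, 4, 6, 9, 13], [2, 3, 14, 18], [5, 7, 16, 19, 20], [8, 10, 11, 12, 15], [17]]


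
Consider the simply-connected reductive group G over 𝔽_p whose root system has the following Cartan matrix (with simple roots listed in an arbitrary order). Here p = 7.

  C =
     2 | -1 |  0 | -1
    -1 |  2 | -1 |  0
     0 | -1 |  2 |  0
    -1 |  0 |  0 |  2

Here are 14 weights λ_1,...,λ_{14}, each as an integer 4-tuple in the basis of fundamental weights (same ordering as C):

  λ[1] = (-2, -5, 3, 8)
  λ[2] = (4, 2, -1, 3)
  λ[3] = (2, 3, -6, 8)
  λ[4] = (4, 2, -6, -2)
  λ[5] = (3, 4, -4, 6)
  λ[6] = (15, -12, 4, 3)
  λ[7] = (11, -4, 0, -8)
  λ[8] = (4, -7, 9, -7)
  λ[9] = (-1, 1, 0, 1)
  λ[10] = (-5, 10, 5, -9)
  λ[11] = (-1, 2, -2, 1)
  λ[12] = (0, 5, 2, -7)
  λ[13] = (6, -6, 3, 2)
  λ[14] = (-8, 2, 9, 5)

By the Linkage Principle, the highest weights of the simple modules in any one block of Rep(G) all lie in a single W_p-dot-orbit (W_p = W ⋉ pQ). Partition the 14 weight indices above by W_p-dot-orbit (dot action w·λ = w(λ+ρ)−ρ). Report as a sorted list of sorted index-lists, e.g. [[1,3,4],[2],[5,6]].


A_4 Cartan matrix, 4 simple roots permuted; ρ=(1,1,1,1).

Alcove-folded reps (p=7, 14 weights, presented ϖ-order):

  1: (3, 1, 0, 2)
  2: (2, 2, 2, 0)
  3: (0, 2, 1, 2)
  4: (2, 2, 2, 0)
  5: (2, 2, 2, 0)
  6: (2, 2, 2, 0)
  7: (0, 2, 1, 2)
  8: (3, 1, 0, 2)
  9: (0, 2, 1, 2)
  10: (3, 1, 0, 2)
  11: (0, 2, 1, 2)
  12: (3, 1, 0, 2)
  13: (2, 2, 2, 0)
  14: (3, 1, 0, 2)

Partition of {1..14} into 3 W_7-dot-orbits:

[[1, 8, 10, 12, 14], [2, 4, 5, 6, 13], [3, 7, 9, 11]]


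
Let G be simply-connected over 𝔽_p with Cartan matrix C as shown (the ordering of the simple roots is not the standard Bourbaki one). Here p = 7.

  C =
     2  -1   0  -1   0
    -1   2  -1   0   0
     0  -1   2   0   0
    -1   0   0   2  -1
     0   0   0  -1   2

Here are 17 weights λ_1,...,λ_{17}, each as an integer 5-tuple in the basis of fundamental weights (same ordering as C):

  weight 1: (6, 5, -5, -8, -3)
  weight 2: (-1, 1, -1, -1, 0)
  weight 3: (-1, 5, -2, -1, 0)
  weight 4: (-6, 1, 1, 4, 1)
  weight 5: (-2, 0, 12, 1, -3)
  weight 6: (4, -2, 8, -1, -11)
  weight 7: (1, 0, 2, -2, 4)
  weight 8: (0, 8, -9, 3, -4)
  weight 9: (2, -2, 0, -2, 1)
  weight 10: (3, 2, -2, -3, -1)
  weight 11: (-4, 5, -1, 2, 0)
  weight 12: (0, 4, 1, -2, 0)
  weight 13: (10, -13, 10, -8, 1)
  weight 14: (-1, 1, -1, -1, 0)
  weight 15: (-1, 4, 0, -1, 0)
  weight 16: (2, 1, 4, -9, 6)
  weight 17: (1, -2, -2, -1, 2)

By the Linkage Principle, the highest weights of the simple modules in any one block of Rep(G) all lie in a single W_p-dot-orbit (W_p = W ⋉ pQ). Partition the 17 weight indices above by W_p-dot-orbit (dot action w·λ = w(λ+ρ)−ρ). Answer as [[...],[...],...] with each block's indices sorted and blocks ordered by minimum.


A_5 Cartan matrix, 5 simple roots permuted; ρ=(1,1,1,1,1).

Ā_7 reps of the 17 weights (A_5, coords as presented):

  1: (0, 2, 0, 0, 1);  2: (0, 2, 0, 0, 1);  3: (0, 5, 1, 0, 1);  4: (2, 2, 1, 0, 2);  5: (0, 5, 1, 0, 1);  6: (1, 1, 0, 1, 1);  7: (1, 1, 0, 1, 1);  8: (1, 1, 0, 1, 1);  9: (1, 1, 0, 1, 1);  10: (2, 2, 1, 0, 2);  11: (3, 3, 0, 0, 1);  12: (0, 5, 1, 0, 1);  13: (1, 1, 0, 1, 1);  14: (0, 2, 0, 0, 1);  15: (0, 5, 1, 0, 1);  16: (2, 2, 1, 0, 2);  17: (0, 1, 1, 0, 3)

Partition of {1..17} into 6 W_7-dot-orbits:

[[1, 2, 14], [3, 5, 12, 15], [4, 10, 16], [6, 7, 8, 9, 13], [11], [17]]


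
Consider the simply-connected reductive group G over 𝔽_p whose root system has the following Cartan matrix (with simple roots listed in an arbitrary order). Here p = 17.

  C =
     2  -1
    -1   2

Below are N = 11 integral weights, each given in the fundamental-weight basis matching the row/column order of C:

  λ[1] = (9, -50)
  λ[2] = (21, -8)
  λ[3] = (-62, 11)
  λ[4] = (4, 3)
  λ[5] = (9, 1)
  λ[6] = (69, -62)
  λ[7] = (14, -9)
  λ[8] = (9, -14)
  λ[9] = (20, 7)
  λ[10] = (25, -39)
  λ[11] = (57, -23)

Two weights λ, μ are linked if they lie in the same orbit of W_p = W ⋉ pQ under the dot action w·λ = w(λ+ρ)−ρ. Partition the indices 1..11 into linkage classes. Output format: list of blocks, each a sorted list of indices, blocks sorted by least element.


Type A_2, rank 2, |W|=6; reorder rows/cols to standard.

Alcove-folded reps (p=17, 11 weights, presented ϖ-order):

  λ_1 → (10, 2);  λ_2 → (10, 2);  λ_3 → (10, 2);  λ_4 → (5, 4);  λ_5 → (10, 2);  λ_6 → (7, 8);  λ_7 → (7, 8);  λ_8 → (3, 10);  λ_9 → (5, 4);  λ_10 → (5, 4);  λ_11 → (10, 2)

Partition of {1..11} into 4 W_17-dot-orbits:

[[1, 2, 3, 5, 11], [4, 9, 10], [6, 7], [8]]


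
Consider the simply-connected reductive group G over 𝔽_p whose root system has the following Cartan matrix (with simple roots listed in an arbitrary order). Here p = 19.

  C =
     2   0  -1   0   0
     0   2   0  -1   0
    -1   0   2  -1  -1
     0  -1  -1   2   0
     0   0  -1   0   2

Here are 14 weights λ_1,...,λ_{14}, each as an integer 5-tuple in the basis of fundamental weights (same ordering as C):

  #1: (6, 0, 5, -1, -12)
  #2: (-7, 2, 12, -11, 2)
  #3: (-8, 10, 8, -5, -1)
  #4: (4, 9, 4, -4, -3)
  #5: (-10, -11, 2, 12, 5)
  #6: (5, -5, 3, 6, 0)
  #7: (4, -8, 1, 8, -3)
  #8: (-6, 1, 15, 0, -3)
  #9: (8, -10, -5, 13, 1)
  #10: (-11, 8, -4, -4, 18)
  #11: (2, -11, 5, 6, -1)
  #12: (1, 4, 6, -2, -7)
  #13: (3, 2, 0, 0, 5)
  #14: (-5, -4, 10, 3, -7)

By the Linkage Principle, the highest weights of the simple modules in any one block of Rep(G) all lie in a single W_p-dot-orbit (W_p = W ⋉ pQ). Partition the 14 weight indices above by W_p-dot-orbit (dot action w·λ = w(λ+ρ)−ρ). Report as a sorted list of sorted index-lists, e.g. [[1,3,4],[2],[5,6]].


Root system D_5: the 5×5 matrix C matches after relabeling.

λ_j+ρ reflected into Ā_19 (⟨·,θ^∨⟩≤19); 5-tuples as given:

    λ_1+ρ ↦ (2, 4, 0, 1, 6)
    λ_2+ρ ↦ (3, 7, 3, 0, 0)
    λ_3+ρ ↦ (5, 7, 0, 2, 2)
    λ_4+ρ ↦ (5, 7, 0, 2, 2)
    λ_5+ρ ↦ (3, 7, 3, 0, 0)
    λ_6+ρ ↦ (6, 1, 1, 3, 1)
    λ_7+ρ ↦ (5, 7, 0, 2, 2)
    λ_8+ρ ↦ (5, 7, 0, 2, 2)
    λ_9+ρ ↦ (5, 7, 0, 2, 2)
    λ_10+ρ ↦ (3, 7, 3, 0, 0)
    λ_11+ρ ↦ (3, 7, 3, 0, 0)
    λ_12+ρ ↦ (2, 4, 0, 1, 6)
    λ_13+ρ ↦ (4, 3, 1, 1, 6)
    λ_14+ρ ↦ (4, 3, 1, 1, 6)

Partition of {1..14} into 5 W_19-dot-orbits:

[[1, 12], [2, 5, 10, 11], [3, 4, 7, 8, 9], [6], [13, 14]]


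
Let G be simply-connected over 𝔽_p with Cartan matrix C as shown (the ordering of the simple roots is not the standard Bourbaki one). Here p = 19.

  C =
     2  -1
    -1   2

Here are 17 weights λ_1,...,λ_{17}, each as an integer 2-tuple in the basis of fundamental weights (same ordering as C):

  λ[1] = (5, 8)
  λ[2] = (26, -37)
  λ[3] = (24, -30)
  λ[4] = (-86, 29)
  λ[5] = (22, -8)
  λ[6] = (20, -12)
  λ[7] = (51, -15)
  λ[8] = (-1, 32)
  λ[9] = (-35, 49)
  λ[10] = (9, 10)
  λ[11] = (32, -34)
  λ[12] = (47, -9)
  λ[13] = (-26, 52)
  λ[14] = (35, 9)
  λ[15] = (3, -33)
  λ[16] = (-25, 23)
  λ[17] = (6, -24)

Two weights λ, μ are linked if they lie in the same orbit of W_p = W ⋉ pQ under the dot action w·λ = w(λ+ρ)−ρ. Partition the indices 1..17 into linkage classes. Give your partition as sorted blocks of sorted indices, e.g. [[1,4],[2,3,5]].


C ↔ A_2 under row/col permutation; |W(A_2)| = 6.

Each λ_j+ρ reduced to Ā_19; 2-tuples below use C's row order:

  λ_1 → (6, 9)
  λ_2 → (8, 2)
  λ_3 → (6, 9)
  λ_4 → (8, 9)
  λ_5 → (12, 3)
  λ_6 → (8, 9)
  λ_7 → (14, 5)
  λ_8 → (14, 5)
  λ_9 → (12, 3)
  λ_10 → (8, 9)
  λ_11 → (14, 5)
  λ_12 → (8, 9)
  λ_13 → (6, 9)
  λ_14 → (8, 9)
  λ_15 → (6, 9)
  λ_16 → (14, 5)
  λ_17 → (12, 3)

5 distinct reps among the 17 weights ⇒ 5 W_19-linkage classes:

[[1, 3, 13, 15], [2], [4, 6, 10, 12, 14], [5, 9, 17], [7, 8, 11, 16]]


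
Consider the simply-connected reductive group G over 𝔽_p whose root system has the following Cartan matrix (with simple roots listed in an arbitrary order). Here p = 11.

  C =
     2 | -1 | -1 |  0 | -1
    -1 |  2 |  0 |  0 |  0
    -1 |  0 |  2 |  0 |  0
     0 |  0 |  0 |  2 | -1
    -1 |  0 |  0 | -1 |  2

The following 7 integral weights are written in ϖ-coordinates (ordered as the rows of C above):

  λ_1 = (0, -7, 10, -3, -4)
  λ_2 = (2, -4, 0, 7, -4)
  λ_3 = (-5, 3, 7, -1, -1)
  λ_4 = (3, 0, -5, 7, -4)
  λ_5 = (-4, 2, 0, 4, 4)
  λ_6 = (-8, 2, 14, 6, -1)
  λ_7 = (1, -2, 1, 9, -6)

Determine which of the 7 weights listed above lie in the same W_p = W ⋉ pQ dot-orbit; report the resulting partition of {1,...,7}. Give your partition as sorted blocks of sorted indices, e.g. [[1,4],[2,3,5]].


Root system D_5: the 5×5 matrix C matches after relabeling.

Folding the 7 weights λ_j+ρ into Ā_11 (reps in the given 5-coord order):

  [1] (1, 2, 1, 5, 0);  [2] (1, 0, 2, 5, 0);  [3] (0, 0, 4, 4, 0);  [4] (1, 2, 1, 5, 0);  [5] (1, 0, 2, 5, 0);  [6] (0, 0, 4, 4, 0);  [7] (1, 2, 1, 5, 0)

These 7 weights hit 3 W_11-dot-orbits; sizes (3, 2, 2):

[[1, 4, 7], [2, 5], [3, 6]]


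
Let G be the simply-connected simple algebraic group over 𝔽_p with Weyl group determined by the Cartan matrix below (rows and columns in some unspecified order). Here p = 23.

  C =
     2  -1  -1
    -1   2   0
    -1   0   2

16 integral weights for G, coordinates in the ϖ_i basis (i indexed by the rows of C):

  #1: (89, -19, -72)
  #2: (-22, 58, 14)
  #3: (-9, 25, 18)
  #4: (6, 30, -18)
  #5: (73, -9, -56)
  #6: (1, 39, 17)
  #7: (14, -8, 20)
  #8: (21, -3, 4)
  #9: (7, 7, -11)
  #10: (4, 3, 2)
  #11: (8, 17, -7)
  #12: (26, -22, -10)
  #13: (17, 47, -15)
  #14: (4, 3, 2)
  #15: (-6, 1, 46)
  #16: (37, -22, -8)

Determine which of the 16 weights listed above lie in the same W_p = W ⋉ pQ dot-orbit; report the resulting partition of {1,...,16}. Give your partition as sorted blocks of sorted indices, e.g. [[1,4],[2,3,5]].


Root system A_3: the 3×3 matrix C matches after relabeling.

Folding the 16 weights λ_j+ρ into Ā_23 (reps in the given 3-coord order):

  λ_1 → (18, 2, 1);  λ_2 → (2, 6, 8);  λ_3 → (5, 4, 3);  λ_4 → (2, 6, 8);  λ_5 → (5, 4, 3);  λ_6 → (3, 14, 2);  λ_7 → (2, 6, 8);  λ_8 → (18, 2, 1);  λ_9 → (2, 6, 8);  λ_10 → (5, 4, 3);  λ_11 → (3, 14, 2);  λ_12 → (3, 14, 2);  λ_13 → (3, 14, 2);  λ_14 → (5, 4, 3);  λ_15 → (18, 2, 1);  λ_16 → (2, 6, 8)

These 16 weights hit 4 W_23-dot-orbits; sizes (3, 5, 4, 4):

[[1, 8, 15], [2, 4, 7, 9, 16], [3, 5, 10, 14], [6, 11, 12, 13]]


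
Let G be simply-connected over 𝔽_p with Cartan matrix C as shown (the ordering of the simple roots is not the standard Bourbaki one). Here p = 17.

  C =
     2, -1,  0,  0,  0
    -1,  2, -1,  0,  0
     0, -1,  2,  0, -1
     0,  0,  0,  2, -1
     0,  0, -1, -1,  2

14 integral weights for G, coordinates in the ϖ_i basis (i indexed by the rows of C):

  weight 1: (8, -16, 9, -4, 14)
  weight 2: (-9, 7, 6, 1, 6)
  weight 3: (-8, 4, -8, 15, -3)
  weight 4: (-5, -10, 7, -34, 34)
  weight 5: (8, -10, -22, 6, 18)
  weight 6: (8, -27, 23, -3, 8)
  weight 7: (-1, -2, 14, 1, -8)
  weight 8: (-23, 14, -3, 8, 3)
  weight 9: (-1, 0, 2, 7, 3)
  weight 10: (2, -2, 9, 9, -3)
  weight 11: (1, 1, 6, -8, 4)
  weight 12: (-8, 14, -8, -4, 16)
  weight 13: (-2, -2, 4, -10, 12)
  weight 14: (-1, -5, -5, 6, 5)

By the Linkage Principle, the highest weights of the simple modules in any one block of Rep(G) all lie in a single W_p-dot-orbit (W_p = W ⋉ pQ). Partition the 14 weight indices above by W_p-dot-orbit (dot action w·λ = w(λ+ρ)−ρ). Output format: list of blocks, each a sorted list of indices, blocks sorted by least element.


Dynkin diagram of C (from the 8 off-diagonal −1 entries): A_5.

Ā_17 reps of the 14 weights (A_5, coords as presented):

  λ_1 → (2, 2, 5, 5, 2)
  λ_2 → (1, 0, 7, 5, 2)
  λ_3 → (2, 2, 5, 5, 2)
  λ_4 → (0, 1, 3, 8, 4)
  λ_5 → (4, 2, 2, 5, 0)
  λ_6 → (1, 0, 7, 5, 2)
  λ_7 → (1, 0, 7, 5, 2)
  λ_8 → (4, 2, 2, 5, 0)
  λ_9 → (0, 1, 3, 8, 4)
  λ_10 → (1, 0, 7, 5, 2)
  λ_11 → (2, 2, 5, 5, 2)
  λ_12 → (1, 0, 7, 5, 2)
  λ_13 → (0, 1, 3, 8, 4)
  λ_14 → (4, 2, 2, 5, 0)

The 14 indices split into 4 linkage classes (same alcove rep ⇔ same W_17-dot-orbit):

[[1, 3, 11], [2, 6, 7, 10, 12], [4, 9, 13], [5, 8, 14]]


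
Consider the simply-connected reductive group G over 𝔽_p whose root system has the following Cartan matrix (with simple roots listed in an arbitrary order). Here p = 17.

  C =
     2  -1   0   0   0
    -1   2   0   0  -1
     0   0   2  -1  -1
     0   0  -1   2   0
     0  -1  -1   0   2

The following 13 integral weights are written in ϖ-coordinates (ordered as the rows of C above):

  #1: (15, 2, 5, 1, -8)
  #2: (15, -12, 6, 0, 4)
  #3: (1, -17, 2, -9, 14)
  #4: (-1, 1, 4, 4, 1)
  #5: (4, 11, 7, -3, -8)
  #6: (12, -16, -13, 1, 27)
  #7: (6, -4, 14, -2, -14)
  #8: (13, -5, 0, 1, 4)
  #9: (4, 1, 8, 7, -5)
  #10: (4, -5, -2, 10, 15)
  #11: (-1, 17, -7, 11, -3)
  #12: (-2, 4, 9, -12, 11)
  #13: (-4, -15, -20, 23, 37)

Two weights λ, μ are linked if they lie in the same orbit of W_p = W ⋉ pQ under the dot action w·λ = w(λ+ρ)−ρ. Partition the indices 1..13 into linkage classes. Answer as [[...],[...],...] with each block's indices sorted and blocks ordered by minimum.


Root system A_5: the 5×5 matrix C matches after relabeling.

W_17-reps of the 13 weights in Ā_17 (same 5-coord order as C):

    [1] (9, 4, 1, 1, 1)
    [2] (4, 5, 1, 0, 6)
    [3] (9, 4, 1, 1, 1)
    [4] (0, 2, 5, 5, 2)
    [5] (4, 5, 1, 0, 6)
    [6] (9, 4, 1, 1, 1)
    [7] (9, 4, 1, 1, 1)
    [8] (9, 4, 1, 1, 1)
    [9] (0, 2, 5, 5, 2)
    [10] (4, 5, 1, 0, 6)
    [11] (4, 5, 1, 0, 6)
    [12] (4, 5, 1, 0, 6)
    [13] (0, 2, 5, 5, 2)

These 13 weights hit 3 W_17-dot-orbits; sizes (5, 5, 3):

[[1, 3, 6, 7, 8], [2, 5, 10, 11, 12], [4, 9, 13]]


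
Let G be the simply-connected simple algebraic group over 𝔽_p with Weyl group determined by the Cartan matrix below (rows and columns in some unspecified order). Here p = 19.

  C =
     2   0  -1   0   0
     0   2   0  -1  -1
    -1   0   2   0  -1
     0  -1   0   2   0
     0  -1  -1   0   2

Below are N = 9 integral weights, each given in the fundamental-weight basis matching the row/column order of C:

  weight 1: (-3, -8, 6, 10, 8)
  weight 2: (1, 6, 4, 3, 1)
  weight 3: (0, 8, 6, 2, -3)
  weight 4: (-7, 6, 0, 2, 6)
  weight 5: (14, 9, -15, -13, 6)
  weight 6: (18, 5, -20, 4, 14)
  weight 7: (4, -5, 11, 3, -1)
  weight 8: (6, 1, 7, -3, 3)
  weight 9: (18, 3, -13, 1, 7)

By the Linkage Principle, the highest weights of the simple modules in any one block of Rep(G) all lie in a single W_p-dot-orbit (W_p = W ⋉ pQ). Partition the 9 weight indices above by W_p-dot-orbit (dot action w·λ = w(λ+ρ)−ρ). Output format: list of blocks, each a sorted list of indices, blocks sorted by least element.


Dynkin diagram of C (from the 8 off-diagonal −1 entries): A_5.

Alcove-folded reps (p=19, 9 weights, presented ϖ-order):

  [1] (1, 7, 5, 3, 2);  [2] (1, 7, 5, 3, 2);  [3] (1, 7, 5, 3, 2);  [4] (1, 7, 5, 3, 2);  [5] (1, 7, 5, 3, 2);  [6] (5, 0, 8, 0, 4);  [7] (5, 0, 8, 0, 4);  [8] (5, 0, 8, 0, 4);  [9] (5, 0, 8, 0, 4)

Grouping the 9 weights by Ā_19-representative: 2 linkage classes.

[[1, 2, 3, 4, 5], [6, 7, 8, 9]]


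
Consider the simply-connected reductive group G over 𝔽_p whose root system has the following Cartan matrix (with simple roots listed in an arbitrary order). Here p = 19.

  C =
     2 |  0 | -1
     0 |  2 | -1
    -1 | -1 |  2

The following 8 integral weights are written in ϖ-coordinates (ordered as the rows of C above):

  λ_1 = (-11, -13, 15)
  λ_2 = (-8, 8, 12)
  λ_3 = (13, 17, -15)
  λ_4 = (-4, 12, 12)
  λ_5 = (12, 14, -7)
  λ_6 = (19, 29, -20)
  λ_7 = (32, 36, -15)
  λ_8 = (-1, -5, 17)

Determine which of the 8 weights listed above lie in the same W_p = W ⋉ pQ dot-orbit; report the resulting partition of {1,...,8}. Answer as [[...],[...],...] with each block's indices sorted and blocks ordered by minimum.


Type A_3, rank 3, |W|=24; reorder rows/cols to standard.

Ā_19 reps of the 8 weights (A_3, coords as presented):

  [1] (4, 6, 6);  [2] (4, 6, 6);  [3] (0, 4, 14);  [4] (4, 6, 6);  [5] (4, 6, 6);  [6] (11, 1, 7);  [7] (0, 4, 14);  [8] (0, 4, 14)

3 distinct reps among the 8 weights ⇒ 3 W_19-linkage classes:

[[1, 2, 4, 5], [3, 7, 8], [6]]


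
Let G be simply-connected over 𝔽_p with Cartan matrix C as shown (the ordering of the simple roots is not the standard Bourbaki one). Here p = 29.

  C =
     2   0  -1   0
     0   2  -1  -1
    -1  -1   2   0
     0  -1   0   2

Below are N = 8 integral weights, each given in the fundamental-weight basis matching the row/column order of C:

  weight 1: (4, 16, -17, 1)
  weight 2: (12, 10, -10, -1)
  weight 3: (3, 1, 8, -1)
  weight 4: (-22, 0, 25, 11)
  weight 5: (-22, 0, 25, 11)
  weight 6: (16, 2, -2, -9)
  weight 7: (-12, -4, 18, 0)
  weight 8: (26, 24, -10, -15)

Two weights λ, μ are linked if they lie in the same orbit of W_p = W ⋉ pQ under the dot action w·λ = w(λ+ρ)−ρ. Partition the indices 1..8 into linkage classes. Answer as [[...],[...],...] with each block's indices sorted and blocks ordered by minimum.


Root system A_4: the 4×4 matrix C matches after relabeling.

Ā_29 reps of the 8 weights (A_4, coords as presented):

  [1] (11, 1, 5, 2);  [2] (4, 2, 9, 0);  [3] (4, 2, 9, 0);  [4] (11, 1, 5, 2);  [5] (11, 1, 5, 2);  [6] (11, 1, 5, 2);  [7] (11, 1, 5, 2);  [8] (4, 2, 9, 0)

Linkage partition of the 8 weights (2 classes, p=29):

[[1, 4, 5, 6, 7], [2, 3, 8]]


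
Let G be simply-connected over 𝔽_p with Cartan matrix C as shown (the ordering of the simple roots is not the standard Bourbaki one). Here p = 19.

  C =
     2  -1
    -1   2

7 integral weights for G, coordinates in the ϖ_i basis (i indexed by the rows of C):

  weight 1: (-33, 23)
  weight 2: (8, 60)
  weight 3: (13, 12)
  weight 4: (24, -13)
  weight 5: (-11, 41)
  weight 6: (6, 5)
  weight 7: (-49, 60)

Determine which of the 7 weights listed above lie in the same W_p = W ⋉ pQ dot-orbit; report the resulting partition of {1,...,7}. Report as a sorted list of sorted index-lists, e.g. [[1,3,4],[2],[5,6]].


Root system A_2: the 2×2 matrix C matches after relabeling.

λ_j+ρ reflected into Ā_19 (⟨·,θ^∨⟩≤19); 2-tuples as given:

  1: (6, 5)
  2: (9, 4)
  3: (6, 5)
  4: (7, 6)
  5: (9, 4)
  6: (7, 6)
  7: (9, 4)

These 7 weights hit 3 W_19-dot-orbits; sizes (2, 3, 2):

[[1, 3], [2, 5, 7], [4, 6]]


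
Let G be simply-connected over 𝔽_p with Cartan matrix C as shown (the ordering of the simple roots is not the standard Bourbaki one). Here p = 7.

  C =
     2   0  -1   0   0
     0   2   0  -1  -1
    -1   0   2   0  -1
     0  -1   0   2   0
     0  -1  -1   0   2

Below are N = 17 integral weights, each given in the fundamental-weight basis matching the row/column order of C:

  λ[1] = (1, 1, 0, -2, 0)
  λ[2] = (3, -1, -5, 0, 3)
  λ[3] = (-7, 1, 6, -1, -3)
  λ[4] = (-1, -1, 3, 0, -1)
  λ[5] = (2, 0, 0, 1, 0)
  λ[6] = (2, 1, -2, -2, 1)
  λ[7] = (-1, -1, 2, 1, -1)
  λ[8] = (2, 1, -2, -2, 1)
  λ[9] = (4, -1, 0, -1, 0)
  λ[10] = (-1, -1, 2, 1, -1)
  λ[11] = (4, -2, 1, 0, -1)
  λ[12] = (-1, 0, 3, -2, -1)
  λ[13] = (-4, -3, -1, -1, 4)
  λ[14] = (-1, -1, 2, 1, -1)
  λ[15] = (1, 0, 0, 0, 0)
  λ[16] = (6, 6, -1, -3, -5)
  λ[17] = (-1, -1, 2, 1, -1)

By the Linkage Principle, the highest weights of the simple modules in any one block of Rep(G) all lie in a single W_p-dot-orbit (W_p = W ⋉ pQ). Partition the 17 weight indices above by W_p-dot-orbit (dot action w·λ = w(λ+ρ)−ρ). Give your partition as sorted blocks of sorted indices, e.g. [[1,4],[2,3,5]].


Type A_5, rank 5, |W|=720; reorder rows/cols to standard.

Each λ_j+ρ reduced to Ā_7; 5-tuples below use C's row order:

  [1] (2, 1, 1, 1, 1) · [2] (0, 0, 4, 1, 0) · [3] (5, 0, 1, 0, 1) · [4] (0, 0, 4, 1, 0) · [5] (2, 1, 1, 1, 1) · [6] (2, 1, 1, 1, 1) · [7] (0, 0, 3, 2, 0) · [8] (2, 1, 1, 1, 1) · [9] (5, 0, 1, 0, 1) · [10] (0, 0, 3, 2, 0) · [11] (5, 0, 1, 0, 1) · [12] (0, 0, 4, 1, 0) · [13] (0, 0, 3, 2, 0) · [14] (0, 0, 3, 2, 0) · [15] (2, 1, 1, 1, 1) · [16] (0, 0, 4, 1, 0) · [17] (0, 0, 3, 2, 0)

Grouping the 17 weights by Ā_7-representative: 4 linkage classes.

[[1, 5, 6, 8, 15], [2, 4, 12, 16], [3, 9, 11], [7, 10, 13, 14, 17]]


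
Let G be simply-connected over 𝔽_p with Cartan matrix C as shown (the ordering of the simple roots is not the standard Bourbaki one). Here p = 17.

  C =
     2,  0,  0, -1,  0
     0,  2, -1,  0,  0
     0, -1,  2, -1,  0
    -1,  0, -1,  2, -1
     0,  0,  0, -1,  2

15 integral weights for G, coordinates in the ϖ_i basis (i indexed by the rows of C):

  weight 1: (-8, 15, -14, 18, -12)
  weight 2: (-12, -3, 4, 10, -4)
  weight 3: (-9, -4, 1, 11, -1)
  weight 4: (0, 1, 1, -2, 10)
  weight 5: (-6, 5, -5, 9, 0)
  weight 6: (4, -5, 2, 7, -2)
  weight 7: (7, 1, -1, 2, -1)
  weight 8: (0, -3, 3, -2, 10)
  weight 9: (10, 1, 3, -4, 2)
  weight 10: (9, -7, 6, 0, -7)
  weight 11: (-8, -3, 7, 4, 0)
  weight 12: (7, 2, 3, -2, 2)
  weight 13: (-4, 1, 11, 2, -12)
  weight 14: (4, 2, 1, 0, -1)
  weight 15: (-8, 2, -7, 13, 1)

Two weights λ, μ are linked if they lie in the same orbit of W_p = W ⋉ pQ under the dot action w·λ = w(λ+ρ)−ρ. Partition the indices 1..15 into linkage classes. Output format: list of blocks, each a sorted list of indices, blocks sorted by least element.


C ↔ D_5 under row/col permutation; |W(D_5)| = 1920.

W_17-reps of the 15 weights in Ā_17 (same 5-coord order as C):

    [1] (5, 2, 3, 1, 1)
    [2] (8, 2, 0, 3, 0)
    [3] (8, 2, 0, 3, 0)
    [4] (0, 2, 1, 1, 10)
    [5] (5, 2, 3, 1, 1)
    [6] (5, 2, 3, 1, 1)
    [7] (8, 2, 0, 3, 0)
    [8] (0, 2, 1, 1, 10)
    [9] (8, 2, 0, 3, 0)
    [10] (5, 2, 3, 1, 1)
    [11] (5, 2, 3, 1, 1)
    [12] (7, 3, 0, 1, 2)
    [13] (8, 2, 0, 3, 0)
    [14] (5, 3, 2, 1, 0)
    [15] (7, 3, 0, 1, 2)

5 distinct reps among the 15 weights ⇒ 5 W_17-linkage classes:

[[1, 5, 6, 10, 11], [2, 3, 7, 9, 13], [4, 8], [12, 15], [14]]
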